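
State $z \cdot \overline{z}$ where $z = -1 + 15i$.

z * conjugate(z) = |z|^2 = a^2 + b^2
= (-1)^2 + 15^2 = 226


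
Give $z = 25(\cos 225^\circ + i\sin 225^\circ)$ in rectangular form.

a = r cos θ = 25 * -sqrt(2)/2 = -25*sqrt(2)/2
b = r sin θ = 25 * -sqrt(2)/2 = -25*sqrt(2)/2
z = -25*sqrt(2)/2 - (25*sqrt(2)/2)i


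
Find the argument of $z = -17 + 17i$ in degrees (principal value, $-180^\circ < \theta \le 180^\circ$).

θ = arctan(b/a) = arctan(17/-17) (quadrant-adjusted) = 135°


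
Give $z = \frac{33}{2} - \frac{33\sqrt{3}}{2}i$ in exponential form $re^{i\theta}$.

r = |z| = sqrt((33/2)^2 + (-33*sqrt(3)/2)^2) = sqrt(1089/4 + 3267/4) = sqrt(1089) = 33
θ = arctan(b/a) = arctan(-28.5788/16.5) (quadrant-adjusted) = -60° = -π/3
z = 33e^(-i*π/3)


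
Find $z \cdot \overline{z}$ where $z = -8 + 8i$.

z * conjugate(z) = |z|^2 = a^2 + b^2
= (-8)^2 + 8^2 = 128


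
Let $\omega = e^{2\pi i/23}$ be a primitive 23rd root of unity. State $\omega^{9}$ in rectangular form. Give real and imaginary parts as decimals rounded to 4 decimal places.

ω^9 = e^(2πi·9/23) = e^(i·18π/23)
= cos(18π/23) + i sin(18π/23)
= -0.7757 + 0.6311i


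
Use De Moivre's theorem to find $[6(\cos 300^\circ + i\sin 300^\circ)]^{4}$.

By De Moivre: z^n = r^n(cos(nθ) + i sin(nθ))
= 6^4(cos(4*300°) + i sin(4*300°))
= 1296(cos 120° + i sin 120°)
= -648 + 648*sqrt(3)i


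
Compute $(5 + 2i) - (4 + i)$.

(5 - 4) + (2 - 1)i = 1 + i


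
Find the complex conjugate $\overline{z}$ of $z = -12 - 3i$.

If z = a + bi, then conjugate(z) = a - bi
conjugate(-12 - 3i) = -12 + 3i


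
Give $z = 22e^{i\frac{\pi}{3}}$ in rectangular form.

a = r cos θ = 22 * 1/2 = 11
b = r sin θ = 22 * sqrt(3)/2 = 11*sqrt(3)
z = 11 + 11*sqrt(3)i


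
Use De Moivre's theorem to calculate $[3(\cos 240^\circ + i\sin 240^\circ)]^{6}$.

By De Moivre: z^n = r^n(cos(nθ) + i sin(nθ))
= 3^6(cos(6*240°) + i sin(6*240°))
= 729(cos 0° + i sin 0°)
= 729


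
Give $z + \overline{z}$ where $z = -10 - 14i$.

z + conjugate(z) = (a + bi) + (a - bi) = 2a
= 2 * (-10) = -20


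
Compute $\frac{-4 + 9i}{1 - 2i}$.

Multiply numerator and denominator by conjugate (1 + 2i):
= (-4 + 9i)(1 + 2i) / (1^2 + (-2)^2)
= (-22 + i) / 5
= -22/5 + (1/5)i


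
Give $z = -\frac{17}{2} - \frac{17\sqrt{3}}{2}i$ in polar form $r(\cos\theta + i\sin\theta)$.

r = |z| = sqrt(a^2 + b^2) = sqrt((-17/2)^2 + (-17*sqrt(3)/2)^2) = sqrt(289/4 + 867/4) = sqrt(289) = 17
θ = arctan(b/a) = arctan(-14.7224/-8.5) (quadrant-adjusted) = 240°
z = 17(cos 240° + i sin 240°)


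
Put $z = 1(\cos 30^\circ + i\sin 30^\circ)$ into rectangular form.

a = r cos θ = 1 * sqrt(3)/2 = sqrt(3)/2
b = r sin θ = 1 * 1/2 = 1/2
z = sqrt(3)/2 + (1/2)i


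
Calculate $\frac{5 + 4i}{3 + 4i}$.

Multiply numerator and denominator by conjugate (3 - 4i):
= (5 + 4i)(3 - 4i) / (3^2 + 4^2)
= (31 - 8i) / 25
= 31/25 - (8/25)i


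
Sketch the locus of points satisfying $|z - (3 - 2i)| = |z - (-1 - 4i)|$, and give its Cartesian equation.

|z - z1| = |z - z2| means z is equidistant from z1 and z2,
i.e. the perpendicular bisector of the segment from (3, -2) to (-1, -4) (midpoint (1, -3)).
With z = x + yi, square both sides:
(x - 3)^2 + (y - (-2))^2 = (x - (-1))^2 + (y - (-4))^2
The x^2 and y^2 terms cancel: -8x + (-4)y = 17 - 13 = 4
Simplify: 2x + y = -1
Locus: Perpendicular bisector of the segment from (3, -2) to (-1, -4): the line 2x + y = -1


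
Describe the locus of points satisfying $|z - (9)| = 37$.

|z - z0| = r describes a circle centered at z0 with radius r
Here z0 = 9 and r = 37
Locus: Circle centered at (9, 0) with radius 37


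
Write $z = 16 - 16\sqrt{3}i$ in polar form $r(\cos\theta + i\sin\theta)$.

r = |z| = sqrt(a^2 + b^2) = sqrt((16)^2 + (-16*sqrt(3))^2) = sqrt(256 + 768) = sqrt(1024) = 32
θ = arctan(b/a) = arctan(-27.7128/16) (quadrant-adjusted) = 300°
z = 32(cos 300° + i sin 300°)


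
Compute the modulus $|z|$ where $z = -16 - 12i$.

|z| = sqrt(a^2 + b^2) = sqrt((-16)^2 + (-12)^2) = sqrt(400) = 20


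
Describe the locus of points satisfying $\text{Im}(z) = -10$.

Im(z) = y where z = x + yi; the equation y = -10 is satisfied by all points with that y-coordinate
Locus: Horizontal line y = -10


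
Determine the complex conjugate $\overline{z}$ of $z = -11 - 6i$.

If z = a + bi, then conjugate(z) = a - bi
conjugate(-11 - 6i) = -11 + 6i


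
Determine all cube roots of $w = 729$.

|w| = 729, arg(w) = 0°
Root modulus = 729^(1/3) = 9
Root arguments: θ_k = (0° + 360°k)/3 for k = 0, 1, ..., 2
Roots: 9, -9/2 + (9*sqrt(3)/2)i, -9/2 - (9*sqrt(3)/2)i


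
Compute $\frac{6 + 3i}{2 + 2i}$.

Multiply numerator and denominator by conjugate (2 - 2i):
= (6 + 3i)(2 - 2i) / (2^2 + 2^2)
= (18 - 6i) / 8
Divide through by 2: (9 - 3i) / 4
= 9/4 - (3/4)i


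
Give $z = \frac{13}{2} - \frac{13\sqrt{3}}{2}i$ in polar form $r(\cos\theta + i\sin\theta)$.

r = |z| = sqrt(a^2 + b^2) = sqrt((13/2)^2 + (-13*sqrt(3)/2)^2) = sqrt(169/4 + 507/4) = sqrt(169) = 13
θ = arctan(b/a) = arctan(-11.2583/6.5) (quadrant-adjusted) = 300°
z = 13(cos 300° + i sin 300°)


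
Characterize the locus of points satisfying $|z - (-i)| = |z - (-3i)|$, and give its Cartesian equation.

|z - z1| = |z - z2| means z is equidistant from z1 and z2,
i.e. the perpendicular bisector of the segment from (0, -1) to (0, -3) (midpoint (0, -2)).
With z = x + yi, square both sides:
(x - 0)^2 + (y - (-1))^2 = (x - 0)^2 + (y - (-3))^2
The x^2 and y^2 terms cancel: 0x + (-4)y = 9 - 1 = 8
Simplify: y = -2
Locus: Perpendicular bisector of the segment from (0, -1) to (0, -3): the line y = -2


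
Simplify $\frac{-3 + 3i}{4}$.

Divisor is real, so divide each part by 4:
= -3/4 + (3/4)i


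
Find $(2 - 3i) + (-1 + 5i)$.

(2 + (-1)) + (-3 + 5)i = 1 + 2i


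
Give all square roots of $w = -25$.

|w| = 25, arg(w) = 180°
Root modulus = 25^(1/2) = 5
Root arguments: θ_k = (180° + 360°k)/2 for k = 0, 1, ..., 1
Roots: 5i, -5i


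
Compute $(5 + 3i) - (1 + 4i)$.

(5 - 1) + (3 - 4)i = 4 - i


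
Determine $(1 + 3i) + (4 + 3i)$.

(1 + 4) + (3 + 3)i = 5 + 6i


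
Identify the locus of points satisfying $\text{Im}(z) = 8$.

Im(z) = y where z = x + yi; the equation y = 8 is satisfied by all points with that y-coordinate
Locus: Horizontal line y = 8


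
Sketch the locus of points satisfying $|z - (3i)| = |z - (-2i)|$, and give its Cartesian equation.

|z - z1| = |z - z2| means z is equidistant from z1 and z2,
i.e. the perpendicular bisector of the segment from (0, 3) to (0, -2) (midpoint (0, 1/2)).
With z = x + yi, square both sides:
(x - 0)^2 + (y - 3)^2 = (x - 0)^2 + (y - (-2))^2
The x^2 and y^2 terms cancel: 0x + (-10)y = 4 - 9 = -5
Simplify: y = 1/2
Locus: Perpendicular bisector of the segment from (0, 3) to (0, -2): the line y = 1/2


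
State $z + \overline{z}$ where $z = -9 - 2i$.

z + conjugate(z) = (a + bi) + (a - bi) = 2a
= 2 * (-9) = -18


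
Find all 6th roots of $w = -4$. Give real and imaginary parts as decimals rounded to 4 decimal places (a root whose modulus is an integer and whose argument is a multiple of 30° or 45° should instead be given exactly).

|w| = 4, arg(w) = 180°
Root modulus = 4^(1/6) ≈ 1.259921
Root arguments: θ_k = (180° + 360°k)/6 for k = 0, 1, ..., 5
Compute each root as (root modulus)(cos θ_k + i sin θ_k) using full-precision intermediates, then round to 4 decimal places.
Roots: 1.0911 + 0.6300i, 1.2599i, -1.0911 + 0.6300i, -1.0911 - 0.6300i, -1.2599i, 1.0911 - 0.6300i


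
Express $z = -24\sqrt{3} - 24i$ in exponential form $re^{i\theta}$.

r = |z| = sqrt((-24*sqrt(3))^2 + (-24)^2) = sqrt(1728 + 576) = sqrt(2304) = 48
θ = arctan(b/a) = arctan(-24/-41.5692) (quadrant-adjusted) = 210° = 7π/6
z = 48e^(i*7π/6)


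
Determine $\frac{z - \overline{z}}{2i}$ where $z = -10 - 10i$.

z - conjugate(z) = 2bi
(z - conjugate(z))/(2i) = 2bi/(2i) = b = -10


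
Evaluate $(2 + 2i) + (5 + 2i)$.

(2 + 5) + (2 + 2)i = 7 + 4i


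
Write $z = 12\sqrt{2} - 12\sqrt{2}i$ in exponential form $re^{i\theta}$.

r = |z| = sqrt((12*sqrt(2))^2 + (-12*sqrt(2))^2) = sqrt(288 + 288) = sqrt(576) = 24
θ = arctan(b/a) = arctan(-16.9706/16.9706) (quadrant-adjusted) = -45° = -π/4
z = 24e^(-i*π/4)


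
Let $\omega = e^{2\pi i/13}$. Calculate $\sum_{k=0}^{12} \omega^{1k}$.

Let ζ = ω^1 = e^(2πi·1/13). Since 13 ∤ 1, ζ ≠ 1.
Sum = Σ_{k=0}^{12} ζ^k = (ζ^13 - 1)/(ζ - 1) = (ω^{1·13} - 1)/(ζ - 1) = (1 - 1)/(ζ - 1) = 0


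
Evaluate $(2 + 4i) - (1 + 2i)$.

(2 - 1) + (4 - 2)i = 1 + 2i


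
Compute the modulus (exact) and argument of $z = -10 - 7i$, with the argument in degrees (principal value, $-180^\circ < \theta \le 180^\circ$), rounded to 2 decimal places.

|z| = sqrt((-10)^2 + (-7)^2) = sqrt(149)
arg(z) = arctan(b/a) = arctan(-7/-10) (quadrant-adjusted) = -145.01°


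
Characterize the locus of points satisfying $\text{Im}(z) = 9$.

Im(z) = y where z = x + yi; the equation y = 9 is satisfied by all points with that y-coordinate
Locus: Horizontal line y = 9


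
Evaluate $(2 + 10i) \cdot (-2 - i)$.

(a1*a2 - b1*b2) + (a1*b2 + b1*a2)i
= (-4 - (-10)) + (-2 + (-20))i
= 6 - 22i


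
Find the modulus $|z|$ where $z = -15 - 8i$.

|z| = sqrt(a^2 + b^2) = sqrt((-15)^2 + (-8)^2) = sqrt(289) = 17


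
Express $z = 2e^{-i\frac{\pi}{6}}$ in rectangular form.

a = r cos θ = 2 * sqrt(3)/2 = sqrt(3)
b = r sin θ = 2 * -1/2 = -1
z = sqrt(3) - i


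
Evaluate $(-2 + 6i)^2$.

(a + bi)^2 = a^2 - b^2 + 2abi
= (-2)^2 - 6^2 + 2*(-2)*6i
= -32 - 24i


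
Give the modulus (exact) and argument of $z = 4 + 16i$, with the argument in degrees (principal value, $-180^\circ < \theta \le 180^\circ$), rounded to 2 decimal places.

|z| = sqrt(4^2 + 16^2) = sqrt(272)
arg(z) = arctan(b/a) = arctan(16/4) (quadrant-adjusted) = 75.96°


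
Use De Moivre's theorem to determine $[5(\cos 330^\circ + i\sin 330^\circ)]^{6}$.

By De Moivre: z^n = r^n(cos(nθ) + i sin(nθ))
= 5^6(cos(6*330°) + i sin(6*330°))
= 15625(cos 180° + i sin 180°)
= -15625


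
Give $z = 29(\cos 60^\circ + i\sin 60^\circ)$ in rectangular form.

a = r cos θ = 29 * 1/2 = 29/2
b = r sin θ = 29 * sqrt(3)/2 = 29*sqrt(3)/2
z = 29/2 + (29*sqrt(3)/2)i


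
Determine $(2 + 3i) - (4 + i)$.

(2 - 4) + (3 - 1)i = -2 + 2i


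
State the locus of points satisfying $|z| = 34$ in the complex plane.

|z| = 34 means sqrt(x^2 + y^2) = 34
This is a circle of radius 34 centered at the origin


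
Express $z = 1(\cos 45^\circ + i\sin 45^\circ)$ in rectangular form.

a = r cos θ = 1 * sqrt(2)/2 = sqrt(2)/2
b = r sin θ = 1 * sqrt(2)/2 = sqrt(2)/2
z = sqrt(2)/2 + (sqrt(2)/2)i


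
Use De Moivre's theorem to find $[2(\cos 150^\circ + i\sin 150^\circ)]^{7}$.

By De Moivre: z^n = r^n(cos(nθ) + i sin(nθ))
= 2^7(cos(7*150°) + i sin(7*150°))
= 128(cos 330° + i sin 330°)
= 64*sqrt(3) - 64i


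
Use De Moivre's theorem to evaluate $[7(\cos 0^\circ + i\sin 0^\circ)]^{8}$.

By De Moivre: z^n = r^n(cos(nθ) + i sin(nθ))
= 7^8(cos(8*0°) + i sin(8*0°))
= 5764801(cos 0° + i sin 0°)
= 5764801


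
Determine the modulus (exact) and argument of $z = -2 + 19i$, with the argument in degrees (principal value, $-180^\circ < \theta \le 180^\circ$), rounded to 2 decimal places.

|z| = sqrt((-2)^2 + 19^2) = sqrt(365)
arg(z) = arctan(b/a) = arctan(19/-2) (quadrant-adjusted) = 96.01°


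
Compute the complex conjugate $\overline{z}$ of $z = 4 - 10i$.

If z = a + bi, then conjugate(z) = a - bi
conjugate(4 - 10i) = 4 + 10i


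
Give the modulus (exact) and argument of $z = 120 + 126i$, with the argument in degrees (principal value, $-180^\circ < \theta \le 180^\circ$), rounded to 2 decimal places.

|z| = sqrt(120^2 + 126^2) = 174
arg(z) = arctan(b/a) = arctan(126/120) (quadrant-adjusted) = 46.40°


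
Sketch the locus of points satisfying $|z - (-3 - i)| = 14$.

|z - z0| = r describes a circle centered at z0 with radius r
Here z0 = -3 - i and r = 14
Locus: Circle centered at (-3, -1) with radius 14


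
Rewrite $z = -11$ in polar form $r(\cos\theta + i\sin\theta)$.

r = |z| = sqrt(a^2 + b^2) = sqrt((-11)^2 + (0)^2) = sqrt(121 + 0) = sqrt(121) = 11
b = 0 and a < 0, so z lies on the negative real axis: θ = 180°
z = 11(cos 180° + i sin 180°)


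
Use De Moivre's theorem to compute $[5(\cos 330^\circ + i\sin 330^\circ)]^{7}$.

By De Moivre: z^n = r^n(cos(nθ) + i sin(nθ))
= 5^7(cos(7*330°) + i sin(7*330°))
= 78125(cos 150° + i sin 150°)
= -78125*sqrt(3)/2 + (78125/2)i


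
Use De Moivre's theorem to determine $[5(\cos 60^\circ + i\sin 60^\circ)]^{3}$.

By De Moivre: z^n = r^n(cos(nθ) + i sin(nθ))
= 5^3(cos(3*60°) + i sin(3*60°))
= 125(cos 180° + i sin 180°)
= -125


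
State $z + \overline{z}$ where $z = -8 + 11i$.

z + conjugate(z) = (a + bi) + (a - bi) = 2a
= 2 * (-8) = -16


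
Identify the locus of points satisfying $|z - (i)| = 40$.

|z - z0| = r describes a circle centered at z0 with radius r
Here z0 = i and r = 40
Locus: Circle centered at (0, 1) with radius 40


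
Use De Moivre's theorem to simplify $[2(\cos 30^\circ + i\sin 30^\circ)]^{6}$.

By De Moivre: z^n = r^n(cos(nθ) + i sin(nθ))
= 2^6(cos(6*30°) + i sin(6*30°))
= 64(cos 180° + i sin 180°)
= -64


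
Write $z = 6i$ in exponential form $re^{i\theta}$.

r = |z| = sqrt((0)^2 + (6)^2) = sqrt(0 + 36) = sqrt(36) = 6
a = 0 and b > 0, so z lies on the positive imaginary axis: θ = 90° = π/2
z = 6e^(i*π/2)


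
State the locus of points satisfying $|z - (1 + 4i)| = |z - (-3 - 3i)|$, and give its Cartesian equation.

|z - z1| = |z - z2| means z is equidistant from z1 and z2,
i.e. the perpendicular bisector of the segment from (1, 4) to (-3, -3) (midpoint (-1, 1/2)).
With z = x + yi, square both sides:
(x - 1)^2 + (y - 4)^2 = (x - (-3))^2 + (y - (-3))^2
The x^2 and y^2 terms cancel: -8x + (-14)y = 18 - 17 = 1
Simplify: 8x + 14y = -1
Locus: Perpendicular bisector of the segment from (1, 4) to (-3, -3): the line 8x + 14y = -1


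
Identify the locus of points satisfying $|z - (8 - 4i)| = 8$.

|z - z0| = r describes a circle centered at z0 with radius r
Here z0 = 8 - 4i and r = 8
Locus: Circle centered at (8, -4) with radius 8


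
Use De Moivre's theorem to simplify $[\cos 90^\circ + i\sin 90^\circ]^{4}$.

By De Moivre: z^n = r^n(cos(nθ) + i sin(nθ))
= 1^4(cos(4*90°) + i sin(4*90°))
= 1(cos 0° + i sin 0°)
= 1


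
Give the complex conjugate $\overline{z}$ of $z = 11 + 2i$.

If z = a + bi, then conjugate(z) = a - bi
conjugate(11 + 2i) = 11 - 2i


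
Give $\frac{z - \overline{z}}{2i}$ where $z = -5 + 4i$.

z - conjugate(z) = 2bi
(z - conjugate(z))/(2i) = 2bi/(2i) = b = 4


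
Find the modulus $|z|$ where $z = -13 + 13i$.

|z| = sqrt(a^2 + b^2) = sqrt((-13)^2 + 13^2) = sqrt(338) = sqrt(338)


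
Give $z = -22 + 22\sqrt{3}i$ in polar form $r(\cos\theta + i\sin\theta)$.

r = |z| = sqrt(a^2 + b^2) = sqrt((-22)^2 + (22*sqrt(3))^2) = sqrt(484 + 1452) = sqrt(1936) = 44
θ = arctan(b/a) = arctan(38.1051/-22) (quadrant-adjusted) = 120°
z = 44(cos 120° + i sin 120°)


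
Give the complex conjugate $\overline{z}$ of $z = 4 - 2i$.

If z = a + bi, then conjugate(z) = a - bi
conjugate(4 - 2i) = 4 + 2i


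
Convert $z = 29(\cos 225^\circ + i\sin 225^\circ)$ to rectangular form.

a = r cos θ = 29 * -sqrt(2)/2 = -29*sqrt(2)/2
b = r sin θ = 29 * -sqrt(2)/2 = -29*sqrt(2)/2
z = -29*sqrt(2)/2 - (29*sqrt(2)/2)i


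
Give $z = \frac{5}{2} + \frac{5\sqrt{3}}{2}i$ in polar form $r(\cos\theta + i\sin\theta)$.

r = |z| = sqrt(a^2 + b^2) = sqrt((5/2)^2 + (5*sqrt(3)/2)^2) = sqrt(25/4 + 75/4) = sqrt(25) = 5
θ = arctan(b/a) = arctan(4.3301/2.5) (quadrant-adjusted) = 60°
z = 5(cos 60° + i sin 60°)


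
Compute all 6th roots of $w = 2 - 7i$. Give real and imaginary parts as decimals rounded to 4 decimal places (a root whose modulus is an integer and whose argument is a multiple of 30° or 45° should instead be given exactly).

|w| = sqrt(53) ≈ 7.280110, arg(w) ≈ 285.945396°
Root modulus = sqrt(53)^(1/6) ≈ 1.392162
Root arguments: θ_k = (arg(w) + 360°k)/6 for k = 0, 1, ..., 5
Compute each root as (root modulus)(cos θ_k + i sin θ_k) using full-precision intermediates, then round to 4 decimal places.
Roots: 0.9377 + 1.0290i, -0.4223 + 1.3266i, -1.3600 + 0.2976i, -0.9377 - 1.0290i, 0.4223 - 1.3266i, 1.3600 - 0.2976i


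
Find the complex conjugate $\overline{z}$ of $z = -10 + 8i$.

If z = a + bi, then conjugate(z) = a - bi
conjugate(-10 + 8i) = -10 - 8i


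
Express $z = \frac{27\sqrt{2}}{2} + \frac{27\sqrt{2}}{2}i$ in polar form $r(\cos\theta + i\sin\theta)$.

r = |z| = sqrt(a^2 + b^2) = sqrt((27*sqrt(2)/2)^2 + (27*sqrt(2)/2)^2) = sqrt(729/2 + 729/2) = sqrt(729) = 27
θ = arctan(b/a) = arctan(19.0919/19.0919) (quadrant-adjusted) = 45°
z = 27(cos 45° + i sin 45°)


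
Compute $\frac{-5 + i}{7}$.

Divisor is real, so divide each part by 7:
= -5/7 + (1/7)i


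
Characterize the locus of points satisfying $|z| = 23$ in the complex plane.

|z| = 23 means sqrt(x^2 + y^2) = 23
This is a circle of radius 23 centered at the origin


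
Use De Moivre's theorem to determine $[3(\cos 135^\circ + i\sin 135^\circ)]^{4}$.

By De Moivre: z^n = r^n(cos(nθ) + i sin(nθ))
= 3^4(cos(4*135°) + i sin(4*135°))
= 81(cos 180° + i sin 180°)
= -81


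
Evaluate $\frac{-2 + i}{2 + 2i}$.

Multiply numerator and denominator by conjugate (2 - 2i):
= (-2 + i)(2 - 2i) / (2^2 + 2^2)
= (-2 + 6i) / 8
Divide through by 2: (-1 + 3i) / 4
= -1/4 + (3/4)i


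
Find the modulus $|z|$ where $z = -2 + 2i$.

|z| = sqrt(a^2 + b^2) = sqrt((-2)^2 + 2^2) = sqrt(8) = sqrt(8)


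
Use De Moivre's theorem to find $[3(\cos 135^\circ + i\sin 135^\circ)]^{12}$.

By De Moivre: z^n = r^n(cos(nθ) + i sin(nθ))
= 3^12(cos(12*135°) + i sin(12*135°))
= 531441(cos 180° + i sin 180°)
= -531441


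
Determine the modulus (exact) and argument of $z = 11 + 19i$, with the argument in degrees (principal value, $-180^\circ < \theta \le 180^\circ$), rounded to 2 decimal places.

|z| = sqrt(11^2 + 19^2) = sqrt(482)
arg(z) = arctan(b/a) = arctan(19/11) (quadrant-adjusted) = 59.93°


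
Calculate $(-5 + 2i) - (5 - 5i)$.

(-5 - 5) + (2 - (-5))i = -10 + 7i


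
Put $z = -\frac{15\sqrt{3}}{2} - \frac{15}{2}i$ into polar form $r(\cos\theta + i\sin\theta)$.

r = |z| = sqrt(a^2 + b^2) = sqrt((-15*sqrt(3)/2)^2 + (-15/2)^2) = sqrt(675/4 + 225/4) = sqrt(225) = 15
θ = arctan(b/a) = arctan(-7.5/-12.9904) (quadrant-adjusted) = 210°
z = 15(cos 210° + i sin 210°)


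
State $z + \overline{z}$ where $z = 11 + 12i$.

z + conjugate(z) = (a + bi) + (a - bi) = 2a
= 2 * 11 = 22


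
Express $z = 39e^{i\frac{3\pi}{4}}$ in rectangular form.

a = r cos θ = 39 * -sqrt(2)/2 = -39*sqrt(2)/2
b = r sin θ = 39 * sqrt(2)/2 = 39*sqrt(2)/2
z = -39*sqrt(2)/2 + (39*sqrt(2)/2)i


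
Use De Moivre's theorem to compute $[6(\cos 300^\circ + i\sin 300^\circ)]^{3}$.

By De Moivre: z^n = r^n(cos(nθ) + i sin(nθ))
= 6^3(cos(3*300°) + i sin(3*300°))
= 216(cos 180° + i sin 180°)
= -216


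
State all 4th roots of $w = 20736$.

|w| = 20736, arg(w) = 0°
Root modulus = 20736^(1/4) = 12
Root arguments: θ_k = (0° + 360°k)/4 for k = 0, 1, ..., 3
Roots: 12, 12i, -12, -12i


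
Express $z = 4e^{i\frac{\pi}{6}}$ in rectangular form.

a = r cos θ = 4 * sqrt(3)/2 = 2*sqrt(3)
b = r sin θ = 4 * 1/2 = 2
z = 2*sqrt(3) + 2i


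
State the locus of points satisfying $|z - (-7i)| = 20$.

|z - z0| = r describes a circle centered at z0 with radius r
Here z0 = -7i and r = 20
Locus: Circle centered at (0, -7) with radius 20


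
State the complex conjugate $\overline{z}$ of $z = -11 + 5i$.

If z = a + bi, then conjugate(z) = a - bi
conjugate(-11 + 5i) = -11 - 5i


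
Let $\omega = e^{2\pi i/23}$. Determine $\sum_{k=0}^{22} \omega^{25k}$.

Let ζ = ω^25 = e^(2πi·25/23). Since 23 ∤ 25, ζ ≠ 1.
Sum = Σ_{k=0}^{22} ζ^k = (ζ^23 - 1)/(ζ - 1) = (ω^{25·23} - 1)/(ζ - 1) = (1 - 1)/(ζ - 1) = 0


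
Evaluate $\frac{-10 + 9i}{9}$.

Divisor is real, so divide each part by 9:
= -10/9 + i


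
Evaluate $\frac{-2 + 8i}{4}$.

Divisor is real, so divide each part by 4:
= -1/2 + 2i


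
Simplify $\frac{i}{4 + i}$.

Multiply numerator and denominator by conjugate (4 - i):
= (i)(4 - i) / (4^2 + 1^2)
= (1 + 4i) / 17
= 1/17 + (4/17)i


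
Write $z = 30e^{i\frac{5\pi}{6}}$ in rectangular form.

a = r cos θ = 30 * -sqrt(3)/2 = -15*sqrt(3)
b = r sin θ = 30 * 1/2 = 15
z = -15*sqrt(3) + 15i


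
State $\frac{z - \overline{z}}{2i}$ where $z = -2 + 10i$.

z - conjugate(z) = 2bi
(z - conjugate(z))/(2i) = 2bi/(2i) = b = 10


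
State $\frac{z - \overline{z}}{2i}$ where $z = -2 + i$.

z - conjugate(z) = 2bi
(z - conjugate(z))/(2i) = 2bi/(2i) = b = 1


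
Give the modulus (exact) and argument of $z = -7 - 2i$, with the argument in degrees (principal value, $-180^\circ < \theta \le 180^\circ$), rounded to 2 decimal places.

|z| = sqrt((-7)^2 + (-2)^2) = sqrt(53)
arg(z) = arctan(b/a) = arctan(-2/-7) (quadrant-adjusted) = -164.05°


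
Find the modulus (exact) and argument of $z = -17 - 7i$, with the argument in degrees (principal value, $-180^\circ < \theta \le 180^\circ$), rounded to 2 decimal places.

|z| = sqrt((-17)^2 + (-7)^2) = sqrt(338)
arg(z) = arctan(b/a) = arctan(-7/-17) (quadrant-adjusted) = -157.62°


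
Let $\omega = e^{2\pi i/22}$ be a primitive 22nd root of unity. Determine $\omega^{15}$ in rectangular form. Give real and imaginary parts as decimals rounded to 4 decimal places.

ω^15 = e^(2πi·15/22) = e^(i·15π/11)
= cos(15π/11) + i sin(15π/11)
= -0.4154 - 0.9096i


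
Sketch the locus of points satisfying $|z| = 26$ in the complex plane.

|z| = 26 means sqrt(x^2 + y^2) = 26
This is a circle of radius 26 centered at the origin


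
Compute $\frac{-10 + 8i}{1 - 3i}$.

Multiply numerator and denominator by conjugate (1 + 3i):
= (-10 + 8i)(1 + 3i) / (1^2 + (-3)^2)
= (-34 - 22i) / 10
Divide through by 2: (-17 - 11i) / 5
= -17/5 - (11/5)i


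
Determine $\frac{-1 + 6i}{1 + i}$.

Multiply numerator and denominator by conjugate (1 - i):
= (-1 + 6i)(1 - i) / (1^2 + 1^2)
= (5 + 7i) / 2
= 5/2 + (7/2)i


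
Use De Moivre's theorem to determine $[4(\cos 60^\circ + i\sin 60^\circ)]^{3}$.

By De Moivre: z^n = r^n(cos(nθ) + i sin(nθ))
= 4^3(cos(3*60°) + i sin(3*60°))
= 64(cos 180° + i sin 180°)
= -64


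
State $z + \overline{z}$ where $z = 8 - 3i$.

z + conjugate(z) = (a + bi) + (a - bi) = 2a
= 2 * 8 = 16


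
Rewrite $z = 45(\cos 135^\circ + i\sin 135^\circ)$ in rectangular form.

a = r cos θ = 45 * -sqrt(2)/2 = -45*sqrt(2)/2
b = r sin θ = 45 * sqrt(2)/2 = 45*sqrt(2)/2
z = -45*sqrt(2)/2 + (45*sqrt(2)/2)i


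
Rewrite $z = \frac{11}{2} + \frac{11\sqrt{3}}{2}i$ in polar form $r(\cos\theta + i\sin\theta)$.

r = |z| = sqrt(a^2 + b^2) = sqrt((11/2)^2 + (11*sqrt(3)/2)^2) = sqrt(121/4 + 363/4) = sqrt(121) = 11
θ = arctan(b/a) = arctan(9.5263/5.5) (quadrant-adjusted) = 60°
z = 11(cos 60° + i sin 60°)


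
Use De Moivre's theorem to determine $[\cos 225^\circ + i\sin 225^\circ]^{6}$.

By De Moivre: z^n = r^n(cos(nθ) + i sin(nθ))
= 1^6(cos(6*225°) + i sin(6*225°))
= 1(cos 270° + i sin 270°)
= -i


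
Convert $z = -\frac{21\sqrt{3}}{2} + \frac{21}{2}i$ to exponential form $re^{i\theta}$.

r = |z| = sqrt((-21*sqrt(3)/2)^2 + (21/2)^2) = sqrt(1323/4 + 441/4) = sqrt(441) = 21
θ = arctan(b/a) = arctan(10.5/-18.1865) (quadrant-adjusted) = 150° = 5π/6
z = 21e^(i*5π/6)


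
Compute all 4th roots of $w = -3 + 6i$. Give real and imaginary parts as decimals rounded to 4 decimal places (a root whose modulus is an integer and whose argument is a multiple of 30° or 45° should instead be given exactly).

|w| = sqrt(45) ≈ 6.708204, arg(w) ≈ 116.565051°
Root modulus = sqrt(45)^(1/4) ≈ 1.609354
Root arguments: θ_k = (arg(w) + 360°k)/4 for k = 0, 1, ..., 3
Compute each root as (root modulus)(cos θ_k + i sin θ_k) using full-precision intermediates, then round to 4 decimal places.
Roots: 1.4056 + 0.7837i, -0.7837 + 1.4056i, -1.4056 - 0.7837i, 0.7837 - 1.4056i


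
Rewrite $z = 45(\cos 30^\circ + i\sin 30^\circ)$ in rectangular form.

a = r cos θ = 45 * sqrt(3)/2 = 45*sqrt(3)/2
b = r sin θ = 45 * 1/2 = 45/2
z = 45*sqrt(3)/2 + (45/2)i


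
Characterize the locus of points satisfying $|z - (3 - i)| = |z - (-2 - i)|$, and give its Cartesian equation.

|z - z1| = |z - z2| means z is equidistant from z1 and z2,
i.e. the perpendicular bisector of the segment from (3, -1) to (-2, -1) (midpoint (1/2, -1)).
With z = x + yi, square both sides:
(x - 3)^2 + (y - (-1))^2 = (x - (-2))^2 + (y - (-1))^2
The x^2 and y^2 terms cancel: -10x + 0y = 5 - 10 = -5
Simplify: x = 1/2
Locus: Perpendicular bisector of the segment from (3, -1) to (-2, -1): the line x = 1/2


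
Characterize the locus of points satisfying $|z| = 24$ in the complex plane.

|z| = 24 means sqrt(x^2 + y^2) = 24
This is a circle of radius 24 centered at the origin


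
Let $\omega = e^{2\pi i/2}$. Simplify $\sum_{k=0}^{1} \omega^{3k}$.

Let ζ = ω^3 = e^(2πi·3/2). Since 2 ∤ 3, ζ ≠ 1.
Sum = Σ_{k=0}^{1} ζ^k = (ζ^2 - 1)/(ζ - 1) = (ω^{3·2} - 1)/(ζ - 1) = (1 - 1)/(ζ - 1) = 0


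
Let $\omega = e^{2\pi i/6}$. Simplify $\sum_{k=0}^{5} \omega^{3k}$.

Let ζ = ω^3 = e^(2πi·3/6). Since 6 ∤ 3, ζ ≠ 1.
Sum = Σ_{k=0}^{5} ζ^k = (ζ^6 - 1)/(ζ - 1) = (ω^{3·6} - 1)/(ζ - 1) = (1 - 1)/(ζ - 1) = 0


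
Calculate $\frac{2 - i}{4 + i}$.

Multiply numerator and denominator by conjugate (4 - i):
= (2 - i)(4 - i) / (4^2 + 1^2)
= (7 - 6i) / 17
= 7/17 - (6/17)i


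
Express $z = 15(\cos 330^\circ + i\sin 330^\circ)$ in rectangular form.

a = r cos θ = 15 * sqrt(3)/2 = 15*sqrt(3)/2
b = r sin θ = 15 * -1/2 = -15/2
z = 15*sqrt(3)/2 - (15/2)i


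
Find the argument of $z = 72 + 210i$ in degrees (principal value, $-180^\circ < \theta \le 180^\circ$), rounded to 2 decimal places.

θ = arctan(b/a) = arctan(210/72) (quadrant-adjusted) = 71.08°


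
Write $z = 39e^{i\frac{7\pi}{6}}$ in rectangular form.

a = r cos θ = 39 * -sqrt(3)/2 = -39*sqrt(3)/2
b = r sin θ = 39 * -1/2 = -39/2
z = -39*sqrt(3)/2 - (39/2)i


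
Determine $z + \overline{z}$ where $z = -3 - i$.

z + conjugate(z) = (a + bi) + (a - bi) = 2a
= 2 * (-3) = -6


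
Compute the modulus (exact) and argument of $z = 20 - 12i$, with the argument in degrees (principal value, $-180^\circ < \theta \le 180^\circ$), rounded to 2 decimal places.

|z| = sqrt(20^2 + (-12)^2) = sqrt(544)
arg(z) = arctan(b/a) = arctan(-12/20) (quadrant-adjusted) = -30.96°


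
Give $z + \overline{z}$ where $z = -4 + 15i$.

z + conjugate(z) = (a + bi) + (a - bi) = 2a
= 2 * (-4) = -8


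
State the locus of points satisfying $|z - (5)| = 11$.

|z - z0| = r describes a circle centered at z0 with radius r
Here z0 = 5 and r = 11
Locus: Circle centered at (5, 0) with radius 11


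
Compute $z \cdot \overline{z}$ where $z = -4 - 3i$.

z * conjugate(z) = |z|^2 = a^2 + b^2
= (-4)^2 + (-3)^2 = 25


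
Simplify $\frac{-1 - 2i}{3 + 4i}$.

Multiply numerator and denominator by conjugate (3 - 4i):
= (-1 - 2i)(3 - 4i) / (3^2 + 4^2)
= (-11 - 2i) / 25
= -11/25 - (2/25)i


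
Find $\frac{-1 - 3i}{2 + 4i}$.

Multiply numerator and denominator by conjugate (2 - 4i):
= (-1 - 3i)(2 - 4i) / (2^2 + 4^2)
= (-14 - 2i) / 20
Divide through by 2: (-7 - i) / 10
= -7/10 - (1/10)i


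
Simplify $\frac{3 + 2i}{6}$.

Divisor is real, so divide each part by 6:
= 1/2 + (1/3)i


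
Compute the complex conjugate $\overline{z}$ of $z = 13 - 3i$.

If z = a + bi, then conjugate(z) = a - bi
conjugate(13 - 3i) = 13 + 3i


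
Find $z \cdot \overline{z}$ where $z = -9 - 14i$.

z * conjugate(z) = |z|^2 = a^2 + b^2
= (-9)^2 + (-14)^2 = 277


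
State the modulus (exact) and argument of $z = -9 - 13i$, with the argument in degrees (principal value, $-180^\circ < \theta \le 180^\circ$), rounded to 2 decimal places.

|z| = sqrt((-9)^2 + (-13)^2) = sqrt(250)
arg(z) = arctan(b/a) = arctan(-13/-9) (quadrant-adjusted) = -124.70°


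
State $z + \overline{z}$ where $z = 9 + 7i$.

z + conjugate(z) = (a + bi) + (a - bi) = 2a
= 2 * 9 = 18


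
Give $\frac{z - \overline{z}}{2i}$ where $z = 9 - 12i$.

z - conjugate(z) = 2bi
(z - conjugate(z))/(2i) = 2bi/(2i) = b = -12


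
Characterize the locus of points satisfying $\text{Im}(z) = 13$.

Im(z) = y where z = x + yi; the equation y = 13 is satisfied by all points with that y-coordinate
Locus: Horizontal line y = 13


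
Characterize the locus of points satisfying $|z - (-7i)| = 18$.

|z - z0| = r describes a circle centered at z0 with radius r
Here z0 = -7i and r = 18
Locus: Circle centered at (0, -7) with radius 18


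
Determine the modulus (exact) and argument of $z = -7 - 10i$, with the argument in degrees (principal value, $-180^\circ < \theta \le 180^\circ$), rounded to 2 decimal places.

|z| = sqrt((-7)^2 + (-10)^2) = sqrt(149)
arg(z) = arctan(b/a) = arctan(-10/-7) (quadrant-adjusted) = -124.99°


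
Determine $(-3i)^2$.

(a + bi)^2 = a^2 - b^2 + 2abi
= 0^2 - (-3)^2 + 2*0*(-3)i
= -9


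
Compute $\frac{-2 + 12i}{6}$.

Divisor is real, so divide each part by 6:
= -1/3 + 2i


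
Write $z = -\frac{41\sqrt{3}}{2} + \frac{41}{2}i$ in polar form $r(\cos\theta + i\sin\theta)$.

r = |z| = sqrt(a^2 + b^2) = sqrt((-41*sqrt(3)/2)^2 + (41/2)^2) = sqrt(5043/4 + 1681/4) = sqrt(1681) = 41
θ = arctan(b/a) = arctan(20.5/-35.507) (quadrant-adjusted) = 150°
z = 41(cos 150° + i sin 150°)


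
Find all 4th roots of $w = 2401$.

|w| = 2401, arg(w) = 0°
Root modulus = 2401^(1/4) = 7
Root arguments: θ_k = (0° + 360°k)/4 for k = 0, 1, ..., 3
Roots: 7, 7i, -7, -7i


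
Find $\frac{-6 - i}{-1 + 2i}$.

Multiply numerator and denominator by conjugate (-1 - 2i):
= (-6 - i)(-1 - 2i) / ((-1)^2 + 2^2)
= (4 + 13i) / 5
= 4/5 + (13/5)i


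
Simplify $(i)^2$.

(a + bi)^2 = a^2 - b^2 + 2abi
= 0^2 - 1^2 + 2*0*1i
= -1


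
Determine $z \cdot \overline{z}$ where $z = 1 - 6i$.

z * conjugate(z) = |z|^2 = a^2 + b^2
= 1^2 + (-6)^2 = 37


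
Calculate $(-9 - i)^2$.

(a + bi)^2 = a^2 - b^2 + 2abi
= (-9)^2 - (-1)^2 + 2*(-9)*(-1)i
= 80 + 18i


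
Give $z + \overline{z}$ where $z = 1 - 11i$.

z + conjugate(z) = (a + bi) + (a - bi) = 2a
= 2 * 1 = 2


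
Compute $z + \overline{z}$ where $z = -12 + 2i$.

z + conjugate(z) = (a + bi) + (a - bi) = 2a
= 2 * (-12) = -24


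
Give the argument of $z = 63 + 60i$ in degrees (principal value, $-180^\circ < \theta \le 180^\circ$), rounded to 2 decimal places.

θ = arctan(b/a) = arctan(60/63) (quadrant-adjusted) = 43.60°


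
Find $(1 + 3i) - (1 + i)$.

(1 - 1) + (3 - 1)i = 2i


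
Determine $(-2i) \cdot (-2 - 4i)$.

(a1*a2 - b1*b2) + (a1*b2 + b1*a2)i
= (0 - 8) + (0 + 4)i
= -8 + 4i


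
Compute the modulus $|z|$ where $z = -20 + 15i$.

|z| = sqrt(a^2 + b^2) = sqrt((-20)^2 + 15^2) = sqrt(625) = 25


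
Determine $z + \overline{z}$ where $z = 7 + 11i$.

z + conjugate(z) = (a + bi) + (a - bi) = 2a
= 2 * 7 = 14


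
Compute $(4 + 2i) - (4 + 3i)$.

(4 - 4) + (2 - 3)i = -i


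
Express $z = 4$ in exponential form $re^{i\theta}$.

r = |z| = sqrt((4)^2 + (0)^2) = sqrt(16 + 0) = sqrt(16) = 4
b = 0 and a > 0, so z lies on the positive real axis: θ = 0
z = 4e^(i*0) = 4


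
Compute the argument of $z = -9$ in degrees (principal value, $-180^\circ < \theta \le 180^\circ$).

b = 0 and a < 0, so z lies on the negative real axis: θ = 180°


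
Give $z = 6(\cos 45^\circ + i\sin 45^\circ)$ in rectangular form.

a = r cos θ = 6 * sqrt(2)/2 = 3*sqrt(2)
b = r sin θ = 6 * sqrt(2)/2 = 3*sqrt(2)
z = 3*sqrt(2) + 3*sqrt(2)i


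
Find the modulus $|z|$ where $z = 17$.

|z| = sqrt(a^2 + b^2) = sqrt(17^2 + 0^2) = sqrt(289) = 17


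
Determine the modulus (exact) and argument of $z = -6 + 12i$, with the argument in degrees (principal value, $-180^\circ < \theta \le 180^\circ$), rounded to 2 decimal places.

|z| = sqrt((-6)^2 + 12^2) = sqrt(180)
arg(z) = arctan(b/a) = arctan(12/-6) (quadrant-adjusted) = 116.57°


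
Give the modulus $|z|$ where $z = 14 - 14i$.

|z| = sqrt(a^2 + b^2) = sqrt(14^2 + (-14)^2) = sqrt(392) = sqrt(392)


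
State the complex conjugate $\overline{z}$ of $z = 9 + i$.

If z = a + bi, then conjugate(z) = a - bi
conjugate(9 + i) = 9 - i


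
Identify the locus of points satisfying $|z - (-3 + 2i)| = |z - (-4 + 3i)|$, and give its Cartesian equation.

|z - z1| = |z - z2| means z is equidistant from z1 and z2,
i.e. the perpendicular bisector of the segment from (-3, 2) to (-4, 3) (midpoint (-7/2, 5/2)).
With z = x + yi, square both sides:
(x - (-3))^2 + (y - 2)^2 = (x - (-4))^2 + (y - 3)^2
The x^2 and y^2 terms cancel: -2x + 2y = 25 - 13 = 12
Simplify: x - y = -6
Locus: Perpendicular bisector of the segment from (-3, 2) to (-4, 3): the line x - y = -6


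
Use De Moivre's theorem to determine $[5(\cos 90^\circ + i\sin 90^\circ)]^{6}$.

By De Moivre: z^n = r^n(cos(nθ) + i sin(nθ))
= 5^6(cos(6*90°) + i sin(6*90°))
= 15625(cos 180° + i sin 180°)
= -15625


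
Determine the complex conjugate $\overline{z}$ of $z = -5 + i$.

If z = a + bi, then conjugate(z) = a - bi
conjugate(-5 + i) = -5 - i


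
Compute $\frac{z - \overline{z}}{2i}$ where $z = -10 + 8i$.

z - conjugate(z) = 2bi
(z - conjugate(z))/(2i) = 2bi/(2i) = b = 8


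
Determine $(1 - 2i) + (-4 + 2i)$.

(1 + (-4)) + (-2 + 2)i = -3


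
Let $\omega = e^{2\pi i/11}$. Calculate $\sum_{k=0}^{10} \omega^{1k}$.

Let ζ = ω^1 = e^(2πi·1/11). Since 11 ∤ 1, ζ ≠ 1.
Sum = Σ_{k=0}^{10} ζ^k = (ζ^11 - 1)/(ζ - 1) = (ω^{1·11} - 1)/(ζ - 1) = (1 - 1)/(ζ - 1) = 0


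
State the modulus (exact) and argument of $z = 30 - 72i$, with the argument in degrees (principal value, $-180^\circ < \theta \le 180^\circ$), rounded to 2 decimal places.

|z| = sqrt(30^2 + (-72)^2) = 78
arg(z) = arctan(b/a) = arctan(-72/30) (quadrant-adjusted) = -67.38°


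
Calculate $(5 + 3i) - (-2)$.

(5 - (-2)) + (3 - 0)i = 7 + 3i


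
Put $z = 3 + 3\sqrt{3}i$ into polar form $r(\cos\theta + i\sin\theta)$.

r = |z| = sqrt(a^2 + b^2) = sqrt((3)^2 + (3*sqrt(3))^2) = sqrt(9 + 27) = sqrt(36) = 6
θ = arctan(b/a) = arctan(5.1962/3) (quadrant-adjusted) = 60°
z = 6(cos 60° + i sin 60°)


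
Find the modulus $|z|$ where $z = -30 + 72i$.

|z| = sqrt(a^2 + b^2) = sqrt((-30)^2 + 72^2) = sqrt(6084) = 78


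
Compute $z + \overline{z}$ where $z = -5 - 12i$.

z + conjugate(z) = (a + bi) + (a - bi) = 2a
= 2 * (-5) = -10


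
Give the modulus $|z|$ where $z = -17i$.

|z| = sqrt(a^2 + b^2) = sqrt(0^2 + (-17)^2) = sqrt(289) = 17


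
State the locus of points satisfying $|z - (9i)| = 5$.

|z - z0| = r describes a circle centered at z0 with radius r
Here z0 = 9i and r = 5
Locus: Circle centered at (0, 9) with radius 5


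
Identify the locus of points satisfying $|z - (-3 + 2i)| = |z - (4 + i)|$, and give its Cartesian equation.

|z - z1| = |z - z2| means z is equidistant from z1 and z2,
i.e. the perpendicular bisector of the segment from (-3, 2) to (4, 1) (midpoint (1/2, 3/2)).
With z = x + yi, square both sides:
(x - (-3))^2 + (y - 2)^2 = (x - 4)^2 + (y - 1)^2
The x^2 and y^2 terms cancel: 14x + (-2)y = 17 - 13 = 4
Simplify: 7x - y = 2
Locus: Perpendicular bisector of the segment from (-3, 2) to (4, 1): the line 7x - y = 2


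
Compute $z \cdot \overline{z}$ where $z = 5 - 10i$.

z * conjugate(z) = |z|^2 = a^2 + b^2
= 5^2 + (-10)^2 = 125


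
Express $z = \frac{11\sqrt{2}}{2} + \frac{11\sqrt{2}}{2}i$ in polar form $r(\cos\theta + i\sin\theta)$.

r = |z| = sqrt(a^2 + b^2) = sqrt((11*sqrt(2)/2)^2 + (11*sqrt(2)/2)^2) = sqrt(121/2 + 121/2) = sqrt(121) = 11
θ = arctan(b/a) = arctan(7.7782/7.7782) (quadrant-adjusted) = 45°
z = 11(cos 45° + i sin 45°)


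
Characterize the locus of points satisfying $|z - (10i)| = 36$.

|z - z0| = r describes a circle centered at z0 with radius r
Here z0 = 10i and r = 36
Locus: Circle centered at (0, 10) with radius 36


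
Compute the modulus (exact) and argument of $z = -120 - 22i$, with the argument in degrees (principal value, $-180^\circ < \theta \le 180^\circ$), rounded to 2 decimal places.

|z| = sqrt((-120)^2 + (-22)^2) = 122
arg(z) = arctan(b/a) = arctan(-22/-120) (quadrant-adjusted) = -169.61°


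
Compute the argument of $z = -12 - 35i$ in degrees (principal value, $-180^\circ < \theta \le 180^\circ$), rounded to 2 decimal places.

θ = arctan(b/a) = arctan(-35/-12) (quadrant-adjusted) = -108.92°


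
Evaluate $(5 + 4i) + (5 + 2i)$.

(5 + 5) + (4 + 2)i = 10 + 6i


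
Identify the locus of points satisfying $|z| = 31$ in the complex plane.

|z| = 31 means sqrt(x^2 + y^2) = 31
This is a circle of radius 31 centered at the origin


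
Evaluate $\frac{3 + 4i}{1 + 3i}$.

Multiply numerator and denominator by conjugate (1 - 3i):
= (3 + 4i)(1 - 3i) / (1^2 + 3^2)
= (15 - 5i) / 10
Divide through by 5: (3 - i) / 2
= 3/2 - (1/2)i


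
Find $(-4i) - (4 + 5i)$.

(0 - 4) + (-4 - 5)i = -4 - 9i


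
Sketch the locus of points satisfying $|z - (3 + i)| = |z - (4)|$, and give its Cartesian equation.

|z - z1| = |z - z2| means z is equidistant from z1 and z2,
i.e. the perpendicular bisector of the segment from (3, 1) to (4, 0) (midpoint (7/2, 1/2)).
With z = x + yi, square both sides:
(x - 3)^2 + (y - 1)^2 = (x - 4)^2 + (y - 0)^2
The x^2 and y^2 terms cancel: 2x + (-2)y = 16 - 10 = 6
Simplify: x - y = 3
Locus: Perpendicular bisector of the segment from (3, 1) to (4, 0): the line x - y = 3


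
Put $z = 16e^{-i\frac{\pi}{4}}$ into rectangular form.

a = r cos θ = 16 * sqrt(2)/2 = 8*sqrt(2)
b = r sin θ = 16 * -sqrt(2)/2 = -8*sqrt(2)
z = 8*sqrt(2) - 8*sqrt(2)i


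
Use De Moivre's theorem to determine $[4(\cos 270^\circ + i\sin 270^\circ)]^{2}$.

By De Moivre: z^n = r^n(cos(nθ) + i sin(nθ))
= 4^2(cos(2*270°) + i sin(2*270°))
= 16(cos 180° + i sin 180°)
= -16


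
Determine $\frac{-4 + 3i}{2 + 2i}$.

Multiply numerator and denominator by conjugate (2 - 2i):
= (-4 + 3i)(2 - 2i) / (2^2 + 2^2)
= (-2 + 14i) / 8
Divide through by 2: (-1 + 7i) / 4
= -1/4 + (7/4)i


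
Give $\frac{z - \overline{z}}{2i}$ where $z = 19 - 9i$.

z - conjugate(z) = 2bi
(z - conjugate(z))/(2i) = 2bi/(2i) = b = -9


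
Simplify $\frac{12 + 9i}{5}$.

Divisor is real, so divide each part by 5:
= 12/5 + (9/5)i


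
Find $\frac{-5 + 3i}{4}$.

Divisor is real, so divide each part by 4:
= -5/4 + (3/4)i


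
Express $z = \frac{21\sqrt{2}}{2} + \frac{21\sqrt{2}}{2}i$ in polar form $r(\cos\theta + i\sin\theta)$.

r = |z| = sqrt(a^2 + b^2) = sqrt((21*sqrt(2)/2)^2 + (21*sqrt(2)/2)^2) = sqrt(441/2 + 441/2) = sqrt(441) = 21
θ = arctan(b/a) = arctan(14.8492/14.8492) (quadrant-adjusted) = 45°
z = 21(cos 45° + i sin 45°)


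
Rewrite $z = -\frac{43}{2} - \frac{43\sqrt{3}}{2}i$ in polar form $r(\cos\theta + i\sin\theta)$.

r = |z| = sqrt(a^2 + b^2) = sqrt((-43/2)^2 + (-43*sqrt(3)/2)^2) = sqrt(1849/4 + 5547/4) = sqrt(1849) = 43
θ = arctan(b/a) = arctan(-37.2391/-21.5) (quadrant-adjusted) = 240°
z = 43(cos 240° + i sin 240°)


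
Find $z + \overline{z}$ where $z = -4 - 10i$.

z + conjugate(z) = (a + bi) + (a - bi) = 2a
= 2 * (-4) = -8


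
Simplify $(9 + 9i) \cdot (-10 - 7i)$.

(a1*a2 - b1*b2) + (a1*b2 + b1*a2)i
= (-90 - (-63)) + (-63 + (-90))i
= -27 - 153i
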